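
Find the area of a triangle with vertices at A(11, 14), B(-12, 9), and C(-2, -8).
Using the coordinate formula: Area = (1/2)|x₁(y₂-y₃) + x₂(y₃-y₁) + x₃(y₁-y₂)|
Area = (1/2)|11(9-(-8)) + (-12)((-8)-14) + (-2)(14-9)|
Area = (1/2)|11*17 + (-12)*(-22) + (-2)*5|
Area = (1/2)|187 + 264 + (-10)|
Area = (1/2)*441 = 220.50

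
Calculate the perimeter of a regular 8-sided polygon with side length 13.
Perimeter = number of sides * side length
Perimeter = 8 * 13
Perimeter = 104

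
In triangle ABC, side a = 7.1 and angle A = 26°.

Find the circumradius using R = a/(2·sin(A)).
R = a/(2·sin(A)) = 7.1/(2·sin(26°))
R = 7.1/(2·0.438371) = 7.1/0.876742 = 8.098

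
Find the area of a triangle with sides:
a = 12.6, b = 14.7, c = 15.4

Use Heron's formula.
s = (a+b+c)/2 = (12.6+14.7+15.4)/2 = 21.35
A = √(s(s-a)(s-b)(s-c)) = √(21.35·8.75·6.65·5.95)
A = √7391.7 = 85.98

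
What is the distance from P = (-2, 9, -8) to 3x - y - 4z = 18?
d = |3(-2) + (-1)(9) + (-4)(-8) - (18)| / √(3² + (-1)² + (-4)²) = 1/√26 = 0.1961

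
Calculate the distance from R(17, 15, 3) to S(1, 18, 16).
d = √[(-16)² + (3)² + (13)²] = √434 = 20.83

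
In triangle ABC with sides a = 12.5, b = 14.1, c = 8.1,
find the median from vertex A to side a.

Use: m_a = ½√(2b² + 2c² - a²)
m_a = ½√(2·14.1² + 2·8.1² - 12.5²)
m_a = ½√(397.62 + 131.22 - 156.25) = ½√372.59 = 9.651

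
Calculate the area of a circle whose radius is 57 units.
Area = pi * r²
Area = pi * 57²
Area = pi * 3249
Area = 10207.03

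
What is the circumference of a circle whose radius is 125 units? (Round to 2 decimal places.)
Circumference = 2 * pi * r
Circumference = 2 * pi * 125
Circumference = 785.40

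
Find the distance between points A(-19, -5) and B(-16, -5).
Using the distance formula: d = sqrt((x₂-x₁)² + (y₂-y₁)²)
dx = (-16) - (-19) = 3
dy = (-5) - (-5) = 0
d = sqrt(3² + 0²) = sqrt(9 + 0) = sqrt(9) = 3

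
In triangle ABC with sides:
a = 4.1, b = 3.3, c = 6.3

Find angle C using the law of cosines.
cos(C) = (a² + b² - c²)/(2ab)
cos(C) = (4.1² + 3.3² - 6.3²)/(2·4.1·3.3) = -11.99/27.06 = -0.443089
C = arccos(-0.443089) = 116.3°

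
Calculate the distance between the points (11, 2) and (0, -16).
Using the distance formula: d = sqrt((x₂-x₁)² + (y₂-y₁)²)
dx = 0 - 11 = -11
dy = (-16) - 2 = -18
d = sqrt((-11)² + (-18)²) = sqrt(121 + 324) = sqrt(445) = 21.10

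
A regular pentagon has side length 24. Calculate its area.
For a regular 5-gon with side length s = 24:
Apothem a = s / (2*tan(pi/5)) = 24 / (2*tan(pi/5)) ≈ 16.51658
Perimeter P = 5 * 24 = 120
Area = (1/2) * P * a = (1/2) * 120 * 16.51658 = 990.99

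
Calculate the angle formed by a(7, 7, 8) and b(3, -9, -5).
a·b = -82, |a|² = 162, |b|² = 115
cos θ = -82/√18630 ≈ -0.6008
θ ≈ 126.9°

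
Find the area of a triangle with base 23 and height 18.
Area = (1/2) * base * height
Area = (1/2) * 23 * 18
Area = 207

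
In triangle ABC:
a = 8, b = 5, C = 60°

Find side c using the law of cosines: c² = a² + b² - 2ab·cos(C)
c² = 8² + 5² - 2·8·5·cos(60°)
c² = 64 + 25 - 80·0.5000 = 49
c = √49 = 7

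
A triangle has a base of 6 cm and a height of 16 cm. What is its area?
Area = (1/2) * base * height
Area = (1/2) * 6 * 16
Area = 48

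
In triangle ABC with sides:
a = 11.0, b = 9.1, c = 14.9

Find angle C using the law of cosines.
cos(C) = (a² + b² - c²)/(2ab)
cos(C) = (11.0² + 9.1² - 14.9²)/(2·11.0·9.1) = -18.2/200.2 = -0.090909
C = arccos(-0.090909) = 95.22°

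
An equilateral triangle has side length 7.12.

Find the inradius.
For an equilateral triangle, r = s/(2√3) where s is the side.
r = 7.12/(2√3) = 7.12/3.464102 = 2.055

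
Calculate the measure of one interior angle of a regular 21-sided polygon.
Interior angle of a regular n-gon = (n-2)*180/n
Interior angle = (21-2)*180/21
Interior angle = 19*180/21
Interior angle = 3420/21
Interior angle = 162.86 degrees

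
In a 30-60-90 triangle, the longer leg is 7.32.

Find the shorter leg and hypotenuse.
In a 30-60-90 triangle, sides are in ratio 1 : √3 : 2.
Long leg = short leg·√3  →  short leg = 7.32/√3 = 4.226
Hypotenuse = 2·(short leg) = 2·7.32/√3 = 8.452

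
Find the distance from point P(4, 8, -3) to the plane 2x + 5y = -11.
d = |2(4) + 5(8) + 0(-3) - (-11)| / √(2² + 5² + 0²) = 59/√29 = 10.96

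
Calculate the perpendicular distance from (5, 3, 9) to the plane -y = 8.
d = |0(5) + (-1)(3) + 0(9) - (8)| / √(0² + (-1)² + 0²) = 11/√1 = 11.0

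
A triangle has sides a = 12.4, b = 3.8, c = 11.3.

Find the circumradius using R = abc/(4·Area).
s = (a+b+c)/2 = 13.75
Area = √(s(s-a)(s-b)(s-c)) = √(13.75·1.35·9.95·2.45) = 21.2722
R = abc/(4·Area) = (12.4·3.8·11.3)/(4·21.2722) = 532.456/85.0888 = 6.258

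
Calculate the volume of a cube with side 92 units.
Volume = s³
Volume = 92³
Volume = 778688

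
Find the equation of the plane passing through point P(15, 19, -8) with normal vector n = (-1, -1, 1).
d = n·P = (-1)(15) + (-1)(19) + (1)(-8) = -42
Plane: -x - y + z = -42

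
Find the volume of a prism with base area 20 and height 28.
Volume = base area * height
Volume = 20 * 28
Volume = 560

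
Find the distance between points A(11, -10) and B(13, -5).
Using the distance formula: d = sqrt((x₂-x₁)² + (y₂-y₁)²)
dx = 13 - 11 = 2
dy = (-5) - (-10) = 5
d = sqrt(2² + 5²) = sqrt(4 + 25) = sqrt(29) = 5.39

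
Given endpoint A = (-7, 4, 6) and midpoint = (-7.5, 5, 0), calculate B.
B = (2×(-7.5) - (-7), 2×5 - 4, 2×0 - 6) = (-8, 6, -6)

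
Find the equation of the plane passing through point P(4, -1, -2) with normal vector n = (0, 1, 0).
d = n·P = (0)(4) + (1)(-1) + (0)(-2) = -1
Plane: y = -1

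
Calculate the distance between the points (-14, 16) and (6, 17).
Using the distance formula: d = sqrt((x₂-x₁)² + (y₂-y₁)²)
dx = 6 - (-14) = 20
dy = 17 - 16 = 1
d = sqrt(20² + 1²) = sqrt(400 + 1) = sqrt(401) = 20.02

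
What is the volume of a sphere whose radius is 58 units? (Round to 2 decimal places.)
Volume = (4/3) * pi * r³
Volume = (4/3) * pi * 58³
Volume = (4/3) * pi * 195112
Volume = 817283.23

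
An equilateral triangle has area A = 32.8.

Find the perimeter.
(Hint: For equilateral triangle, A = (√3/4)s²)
A = (√3/4)s²  →  s² = 4A/√3 = 4·32.8/√3 = 75.7484
s = 8.70335
Perimeter = 3s = 26.11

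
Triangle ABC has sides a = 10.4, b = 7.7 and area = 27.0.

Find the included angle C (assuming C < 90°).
Area = ½ab·sin(C)  →  sin(C) = 2·Area/(ab)
sin(C) = 2·27.0/(10.4·7.7) = 0.674326
C = arcsin(0.674326) = 42.4°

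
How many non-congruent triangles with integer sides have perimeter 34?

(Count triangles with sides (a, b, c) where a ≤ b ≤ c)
With a ≤ b ≤ c and a + b + c = 34, the triangle inequality a + b > c gives c < 34/2, so c ≤ 16.
Iterate a from 1 to ⌊p/3⌋ = 11; for each a, b ranges from a to ⌊(p−a)/2⌋ with c = p − a − b, keeping only c ≥ b.
Triples: (2, 16, 16), (3, 15, 16), (4, 14, 16), …
Count = 24 triangles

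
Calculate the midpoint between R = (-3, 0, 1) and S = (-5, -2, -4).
Midpoint = ((-3-5)/2, (0-2)/2, (1-4)/2) = (-4, -1, -1.5)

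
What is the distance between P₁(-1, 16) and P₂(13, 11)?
Using the distance formula: d = sqrt((x₂-x₁)² + (y₂-y₁)²)
dx = 13 - (-1) = 14
dy = 11 - 16 = -5
d = sqrt(14² + (-5)²) = sqrt(196 + 25) = sqrt(221) = 14.87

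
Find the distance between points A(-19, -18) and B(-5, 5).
Using the distance formula: d = sqrt((x₂-x₁)² + (y₂-y₁)²)
dx = (-5) - (-19) = 14
dy = 5 - (-18) = 23
d = sqrt(14² + 23²) = sqrt(196 + 529) = sqrt(725) = 26.93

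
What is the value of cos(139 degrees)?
cos(139 degrees) = -0.7547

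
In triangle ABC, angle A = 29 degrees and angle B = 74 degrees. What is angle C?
Sum of angles in a triangle = 180 degrees
Third angle = 180 - 29 - 74
Third angle = 77 degrees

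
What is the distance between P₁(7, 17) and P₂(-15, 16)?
Using the distance formula: d = sqrt((x₂-x₁)² + (y₂-y₁)²)
dx = (-15) - 7 = -22
dy = 16 - 17 = -1
d = sqrt((-22)² + (-1)²) = sqrt(484 + 1) = sqrt(485) = 22.02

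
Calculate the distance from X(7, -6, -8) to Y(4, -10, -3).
d = √[(-3)² + (-4)² + (5)²] = √50 = 7.071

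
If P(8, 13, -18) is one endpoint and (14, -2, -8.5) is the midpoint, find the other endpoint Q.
Q = (2×14 - 8, 2×(-2) - 13, 2×(-8.5) - (-18)) = (20, -17, 1)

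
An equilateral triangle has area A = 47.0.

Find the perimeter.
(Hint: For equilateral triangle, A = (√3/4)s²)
A = (√3/4)s²  →  s² = 4A/√3 = 4·47.0/√3 = 108.542
s = 10.4183
Perimeter = 3s = 31.26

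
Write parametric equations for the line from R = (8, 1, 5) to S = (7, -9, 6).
Direction vector d = S - R = (-1, -10, 1)
x = 8 - t, y = 1 - 10t, z = 5 + t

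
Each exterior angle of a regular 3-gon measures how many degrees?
Exterior angle of a regular n-gon = 360/n
Exterior angle = 360/3
Exterior angle = 120 degrees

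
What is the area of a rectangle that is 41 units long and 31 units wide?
Area = length * width
Area = 41 * 31
Area = 1271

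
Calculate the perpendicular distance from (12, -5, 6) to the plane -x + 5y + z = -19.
d = |(-1)(12) + 5(-5) + 1(6) - (-19)| / √((-1)² + 5² + 1²) = 12/√27 = 2.309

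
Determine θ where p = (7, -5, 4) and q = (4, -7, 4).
p·q = 79, |p|² = 90, |q|² = 81
cos θ = 79/√7290 ≈ 0.9253
θ ≈ 22.29°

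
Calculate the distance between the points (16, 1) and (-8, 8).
Using the distance formula: d = sqrt((x₂-x₁)² + (y₂-y₁)²)
dx = (-8) - 16 = -24
dy = 8 - 1 = 7
d = sqrt((-24)² + 7²) = sqrt(576 + 49) = sqrt(625) = 25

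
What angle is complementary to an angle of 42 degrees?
Complementary angles sum to 90 degrees.
Other angle = 90 - 42
Other angle = 48 degrees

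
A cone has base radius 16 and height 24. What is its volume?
Volume = (1/3) * pi * r² * h
Volume = (1/3) * pi * 16² * 24
Volume = (1/3) * pi * 256 * 24
Volume = (1/3) * pi * 6144
Volume = 6433.98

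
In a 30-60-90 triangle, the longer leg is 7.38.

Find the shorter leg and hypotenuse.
In a 30-60-90 triangle, sides are in ratio 1 : √3 : 2.
Long leg = short leg·√3  →  short leg = 7.38/√3 = 4.261
Hypotenuse = 2·(short leg) = 2·7.38/√3 = 8.522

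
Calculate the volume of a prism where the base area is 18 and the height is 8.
Volume = base area * height
Volume = 18 * 8
Volume = 144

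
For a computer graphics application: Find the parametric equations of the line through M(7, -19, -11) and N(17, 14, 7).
Direction vector d = N - M = (10, 33, 18)
x = 7 + 10t, y = -19 + 33t, z = -11 + 18t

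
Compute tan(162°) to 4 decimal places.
tan(162 degrees) = -0.3249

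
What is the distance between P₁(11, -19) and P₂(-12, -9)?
Using the distance formula: d = sqrt((x₂-x₁)² + (y₂-y₁)²)
dx = (-12) - 11 = -23
dy = (-9) - (-19) = 10
d = sqrt((-23)² + 10²) = sqrt(529 + 100) = sqrt(629) = 25.08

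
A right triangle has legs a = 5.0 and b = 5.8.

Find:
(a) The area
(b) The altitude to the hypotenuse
(a) Area = ½ab = ½·5.0·5.8 = 14.5
(b) Hypotenuse c = √(5.0² + 5.8²) = √58.64 = 7.65768
    Area = ½·c·h_c  →  h_c = 2·Area/c = 2·14.5/7.65768 = 3.787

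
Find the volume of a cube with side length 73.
Volume = s³
Volume = 73³
Volume = 389017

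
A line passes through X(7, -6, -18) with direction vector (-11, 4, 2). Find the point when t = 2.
P(2) = (7 + (-11)(2), -6 + 4(2), -18 + 2(2)) = (-15, 2, -14)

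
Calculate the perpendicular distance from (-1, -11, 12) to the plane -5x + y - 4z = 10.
d = |(-5)(-1) + 1(-11) + (-4)(12) - (10)| / √((-5)² + 1² + (-4)²) = 64/√42 = 9.875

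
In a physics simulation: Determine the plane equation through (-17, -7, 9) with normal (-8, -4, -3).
d = n·P = (-8)(-17) + (-4)(-7) + (-3)(9) = 137
Plane: -8x - 4y - 3z = 137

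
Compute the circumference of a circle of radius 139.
Circumference = 2 * pi * r
Circumference = 2 * pi * 139
Circumference = 873.36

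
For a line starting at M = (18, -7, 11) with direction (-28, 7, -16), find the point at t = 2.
P(2) = (18 + (-28)(2), -7 + 7(2), 11 + (-16)(2)) = (-38, 7, -21)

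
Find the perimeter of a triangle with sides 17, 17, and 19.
Perimeter = sum of all sides
Perimeter = 17 + 17 + 19
Perimeter = 53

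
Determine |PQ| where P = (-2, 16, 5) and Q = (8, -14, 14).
d = √[(10)² + (-30)² + (9)²] = √1081 = 32.88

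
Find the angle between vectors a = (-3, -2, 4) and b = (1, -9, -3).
a·b = 3, |a|² = 29, |b|² = 91
cos θ = 3/√2639 ≈ 0.0584
θ ≈ 86.65°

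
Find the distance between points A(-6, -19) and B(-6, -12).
Using the distance formula: d = sqrt((x₂-x₁)² + (y₂-y₁)²)
dx = (-6) - (-6) = 0
dy = (-12) - (-19) = 7
d = sqrt(0² + 7²) = sqrt(0 + 49) = sqrt(49) = 7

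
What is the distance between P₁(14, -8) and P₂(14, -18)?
Using the distance formula: d = sqrt((x₂-x₁)² + (y₂-y₁)²)
dx = 14 - 14 = 0
dy = (-18) - (-8) = -10
d = sqrt(0² + (-10)²) = sqrt(0 + 100) = sqrt(100) = 10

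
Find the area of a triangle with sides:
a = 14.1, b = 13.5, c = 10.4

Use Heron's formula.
s = (a+b+c)/2 = (14.1+13.5+10.4)/2 = 19
A = √(s(s-a)(s-b)(s-c)) = √(19·4.9·5.5·8.6)
A = √4403.63 = 66.36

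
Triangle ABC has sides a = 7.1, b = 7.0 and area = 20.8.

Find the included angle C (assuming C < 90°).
Area = ½ab·sin(C)  →  sin(C) = 2·Area/(ab)
sin(C) = 2·20.8/(7.1·7.0) = 0.837022
C = arcsin(0.837022) = 56.83°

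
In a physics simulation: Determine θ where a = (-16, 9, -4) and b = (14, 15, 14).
a·b = -145, |a|² = 353, |b|² = 617
cos θ = -145/√217801 ≈ -0.3107
θ ≈ 108.1°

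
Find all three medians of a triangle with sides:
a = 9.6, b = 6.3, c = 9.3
Using m_x = ½√(2y² + 2z² - x²):
m_a = ½√(2·6.3² + 2·9.3² - 9.6²) = ½√160.2 = 6.329
m_b = ½√(2·9.6² + 2·9.3² - 6.3²) = ½√317.61 = 8.911
m_c = ½√(2·9.6² + 2·6.3² - 9.3²) = ½√177.21 = 6.656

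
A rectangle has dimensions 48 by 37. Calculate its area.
Area = length * width
Area = 48 * 37
Area = 1776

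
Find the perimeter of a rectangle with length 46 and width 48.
Perimeter = 2 * (length + width)
Perimeter = 2 * (46 + 48)
Perimeter = 2 * 94
Perimeter = 188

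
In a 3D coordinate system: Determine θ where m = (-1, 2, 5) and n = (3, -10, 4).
m·n = -3, |m|² = 30, |n|² = 125
cos θ = -3/√3750 ≈ -0.04899
θ ≈ 92.81°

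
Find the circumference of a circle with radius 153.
Circumference = 2 * pi * r
Circumference = 2 * pi * 153
Circumference = 961.33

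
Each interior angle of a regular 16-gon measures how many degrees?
Interior angle of a regular n-gon = (n-2)*180/n
Interior angle = (16-2)*180/16
Interior angle = 14*180/16
Interior angle = 2520/16
Interior angle = 157.50 degrees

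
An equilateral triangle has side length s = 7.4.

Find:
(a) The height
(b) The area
(a) Height h = s·√3/2 = 7.4·√3/2 = 6.409
(b) Area = (√3/4)·s² = (√3/4)·7.4² = (√3/4)·54.76 = 23.71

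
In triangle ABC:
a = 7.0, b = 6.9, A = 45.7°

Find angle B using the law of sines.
sin(B)/b = sin(A)/a
sin(B) = b·sin(A)/a = 6.9·sin(45.7°)/7.0 = 0.705469
B = arcsin(0.705469) = 44.87°  (b ≤ a, so B ≤ A and the acute solution is unique)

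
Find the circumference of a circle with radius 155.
Circumference = 2 * pi * r
Circumference = 2 * pi * 155
Circumference = 973.89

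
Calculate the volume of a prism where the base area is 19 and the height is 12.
Volume = base area * height
Volume = 19 * 12
Volume = 228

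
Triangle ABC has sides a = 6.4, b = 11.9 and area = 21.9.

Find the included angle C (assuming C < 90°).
Area = ½ab·sin(C)  →  sin(C) = 2·Area/(ab)
sin(C) = 2·21.9/(6.4·11.9) = 0.575105
C = arcsin(0.575105) = 35.11°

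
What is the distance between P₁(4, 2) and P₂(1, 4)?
Using the distance formula: d = sqrt((x₂-x₁)² + (y₂-y₁)²)
dx = 1 - 4 = -3
dy = 4 - 2 = 2
d = sqrt((-3)² + 2²) = sqrt(9 + 4) = sqrt(13) = 3.61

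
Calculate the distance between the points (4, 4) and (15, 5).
Using the distance formula: d = sqrt((x₂-x₁)² + (y₂-y₁)²)
dx = 15 - 4 = 11
dy = 5 - 4 = 1
d = sqrt(11² + 1²) = sqrt(121 + 1) = sqrt(122) = 11.05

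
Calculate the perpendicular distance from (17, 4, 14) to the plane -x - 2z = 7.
d = |(-1)(17) + 0(4) + (-2)(14) - (7)| / √((-1)² + 0² + (-2)²) = 52/√5 = 23.26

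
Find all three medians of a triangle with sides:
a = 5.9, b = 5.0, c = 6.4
Using m_x = ½√(2y² + 2z² - x²):
m_a = ½√(2·5.0² + 2·6.4² - 5.9²) = ½√97.11 = 4.927
m_b = ½√(2·5.9² + 2·6.4² - 5.0²) = ½√126.54 = 5.624
m_c = ½√(2·5.9² + 2·5.0² - 6.4²) = ½√78.66 = 4.435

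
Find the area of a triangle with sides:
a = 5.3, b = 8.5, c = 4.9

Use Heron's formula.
s = (a+b+c)/2 = (5.3+8.5+4.9)/2 = 9.35
A = √(s(s-a)(s-b)(s-c)) = √(9.35·4.05·0.85·4.45)
A = √143.234 = 11.97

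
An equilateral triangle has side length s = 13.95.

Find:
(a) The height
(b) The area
(a) Height h = s·√3/2 = 13.95·√3/2 = 12.08
(b) Area = (√3/4)·s² = (√3/4)·13.95² = (√3/4)·194.602 = 84.27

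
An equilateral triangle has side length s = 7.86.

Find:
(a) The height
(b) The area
(a) Height h = s·√3/2 = 7.86·√3/2 = 6.807
(b) Area = (√3/4)·s² = (√3/4)·7.86² = (√3/4)·61.7796 = 26.75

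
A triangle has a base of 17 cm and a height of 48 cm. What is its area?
Area = (1/2) * base * height
Area = (1/2) * 17 * 48
Area = 408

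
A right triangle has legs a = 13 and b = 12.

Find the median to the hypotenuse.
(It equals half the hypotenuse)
Hypotenuse c = √(13² + 12²) = √313 = 17.6918
Median to hypotenuse = c/2 = 8.846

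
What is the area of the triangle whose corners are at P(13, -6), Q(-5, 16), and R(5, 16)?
Using the coordinate formula: Area = (1/2)|x₁(y₂-y₃) + x₂(y₃-y₁) + x₃(y₁-y₂)|
Area = (1/2)|13(16-16) + (-5)(16-(-6)) + 5((-6)-16)|
Area = (1/2)|13*0 + (-5)*22 + 5*(-22)|
Area = (1/2)|0 + (-110) + (-110)|
Area = (1/2)*220 = 110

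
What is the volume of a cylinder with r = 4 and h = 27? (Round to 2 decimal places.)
Volume = pi * r² * h
Volume = pi * 4² * 27
Volume = pi * 16 * 27
Volume = pi * 432
Volume = 1357.17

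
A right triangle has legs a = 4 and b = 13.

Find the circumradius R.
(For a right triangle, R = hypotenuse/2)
Hypotenuse c = √(4² + 13²) = √185 = 13.6015
R = c/2 = 6.801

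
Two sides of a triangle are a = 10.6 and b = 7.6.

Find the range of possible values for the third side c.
By the triangle inequality: |a - b| < c < a + b
|10.6 - 7.6| < c < 10.6 + 7.6
3 < c < 18.2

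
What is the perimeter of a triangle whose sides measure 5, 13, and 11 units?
Perimeter = sum of all sides
Perimeter = 5 + 13 + 11
Perimeter = 29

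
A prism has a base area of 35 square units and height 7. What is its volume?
Volume = base area * height
Volume = 35 * 7
Volume = 245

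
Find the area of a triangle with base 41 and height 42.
Area = (1/2) * base * height
Area = (1/2) * 41 * 42
Area = 861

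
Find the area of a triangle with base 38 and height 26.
Area = (1/2) * base * height
Area = (1/2) * 38 * 26
Area = 494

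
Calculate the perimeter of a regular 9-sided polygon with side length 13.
Perimeter = number of sides * side length
Perimeter = 9 * 13
Perimeter = 117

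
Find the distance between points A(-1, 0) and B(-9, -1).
Using the distance formula: d = sqrt((x₂-x₁)² + (y₂-y₁)²)
dx = (-9) - (-1) = -8
dy = (-1) - 0 = -1
d = sqrt((-8)² + (-1)²) = sqrt(64 + 1) = sqrt(65) = 8.06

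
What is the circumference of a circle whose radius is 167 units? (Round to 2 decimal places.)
Circumference = 2 * pi * r
Circumference = 2 * pi * 167
Circumference = 1049.29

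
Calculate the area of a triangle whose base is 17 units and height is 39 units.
Area = (1/2) * base * height
Area = (1/2) * 17 * 39
Area = 331.50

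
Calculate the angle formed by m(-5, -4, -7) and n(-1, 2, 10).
m·n = -73, |m|² = 90, |n|² = 105
cos θ = -73/√9450 ≈ -0.7509
θ ≈ 138.7°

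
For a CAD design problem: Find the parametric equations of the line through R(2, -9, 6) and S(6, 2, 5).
Direction vector d = S - R = (4, 11, -1)
x = 2 + 4t, y = -9 + 11t, z = 6 - t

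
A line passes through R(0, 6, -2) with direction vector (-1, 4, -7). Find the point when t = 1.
P(1) = (0 + (-1)(1), 6 + 4(1), -2 + (-7)(1)) = (-1, 10, -9)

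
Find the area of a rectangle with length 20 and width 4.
Area = length * width
Area = 20 * 4
Area = 80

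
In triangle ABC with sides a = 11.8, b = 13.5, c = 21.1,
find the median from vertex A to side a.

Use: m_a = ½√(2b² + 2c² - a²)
m_a = ½√(2·13.5² + 2·21.1² - 11.8²)
m_a = ½√(364.5 + 890.42 - 139.24) = ½√1115.68 = 16.7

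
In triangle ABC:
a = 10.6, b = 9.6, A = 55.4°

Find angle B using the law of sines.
sin(B)/b = sin(A)/a
sin(B) = b·sin(A)/a = 9.6·sin(55.4°)/10.6 = 0.745482
B = arcsin(0.745482) = 48.2°  (b ≤ a, so B ≤ A and the acute solution is unique)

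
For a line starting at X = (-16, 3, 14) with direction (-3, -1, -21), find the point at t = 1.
P(1) = (-16 + (-3)(1), 3 + (-1)(1), 14 + (-21)(1)) = (-19, 2, -7)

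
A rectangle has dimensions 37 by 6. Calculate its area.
Area = length * width
Area = 37 * 6
Area = 222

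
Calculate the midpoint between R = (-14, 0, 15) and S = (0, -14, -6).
Midpoint = ((-14+0)/2, (0-14)/2, (15-6)/2) = (-7, -7, 4.5)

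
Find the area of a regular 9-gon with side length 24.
For a regular 9-gon with side length s = 24:
Apothem a = s / (2*tan(pi/9)) = 24 / (2*tan(pi/9)) ≈ 32.9697
Perimeter P = 9 * 24 = 216
Area = (1/2) * P * a = (1/2) * 216 * 32.9697 = 3560.73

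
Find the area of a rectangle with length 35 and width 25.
Area = length * width
Area = 35 * 25
Area = 875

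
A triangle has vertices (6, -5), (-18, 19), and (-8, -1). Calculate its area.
Using the coordinate formula: Area = (1/2)|x₁(y₂-y₃) + x₂(y₃-y₁) + x₃(y₁-y₂)|
Area = (1/2)|6(19-(-1)) + (-18)((-1)-(-5)) + (-8)((-5)-19)|
Area = (1/2)|6*20 + (-18)*4 + (-8)*(-24)|
Area = (1/2)|120 + (-72) + 192|
Area = (1/2)*240 = 120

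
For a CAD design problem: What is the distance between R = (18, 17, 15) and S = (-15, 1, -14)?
d = √[(-33)² + (-16)² + (-29)²] = √2186 = 46.75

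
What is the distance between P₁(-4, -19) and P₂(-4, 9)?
Using the distance formula: d = sqrt((x₂-x₁)² + (y₂-y₁)²)
dx = (-4) - (-4) = 0
dy = 9 - (-19) = 28
d = sqrt(0² + 28²) = sqrt(0 + 784) = sqrt(784) = 28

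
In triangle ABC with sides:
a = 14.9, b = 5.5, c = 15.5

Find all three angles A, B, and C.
By the law of cosines:
cos(A) = (b² + c² - a²)/(2bc) = 0.284399  →  A = 73.48°
cos(B) = (a² + c² - b²)/(2ac) = 0.935289  →  B = 20.73°
cos(C) = (a² + b² - c²)/(2ab) = 0.073276  →  C = 85.8°
Check: A + B + C = 180.0° ✓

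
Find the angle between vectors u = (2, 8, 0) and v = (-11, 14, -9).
u·v = 90, |u|² = 68, |v|² = 398
cos θ = 90/√27064 ≈ 0.5471
θ ≈ 56.83°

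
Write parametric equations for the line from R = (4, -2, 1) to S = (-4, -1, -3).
Direction vector d = S - R = (-8, 1, -4)
x = 4 - 8t, y = -2 + t, z = 1 - 4t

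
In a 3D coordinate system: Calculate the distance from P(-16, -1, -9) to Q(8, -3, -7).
d = √[(24)² + (-2)² + (2)²] = √584 = 24.17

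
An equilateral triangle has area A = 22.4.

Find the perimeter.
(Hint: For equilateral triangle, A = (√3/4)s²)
A = (√3/4)s²  →  s² = 4A/√3 = 4·22.4/√3 = 51.7306
s = 7.1924
Perimeter = 3s = 21.58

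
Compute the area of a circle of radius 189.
Area = pi * r²
Area = pi * 189²
Area = pi * 35721
Area = 112220.83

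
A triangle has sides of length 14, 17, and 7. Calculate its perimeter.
Perimeter = sum of all sides
Perimeter = 14 + 17 + 7
Perimeter = 38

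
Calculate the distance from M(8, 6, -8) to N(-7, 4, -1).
d = √[(-15)² + (-2)² + (7)²] = √278 = 16.67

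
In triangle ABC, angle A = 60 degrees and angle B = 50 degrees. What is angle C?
Sum of angles in a triangle = 180 degrees
Third angle = 180 - 60 - 50
Third angle = 70 degrees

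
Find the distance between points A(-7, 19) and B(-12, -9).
Using the distance formula: d = sqrt((x₂-x₁)² + (y₂-y₁)²)
dx = (-12) - (-7) = -5
dy = (-9) - 19 = -28
d = sqrt((-5)² + (-28)²) = sqrt(25 + 784) = sqrt(809) = 28.44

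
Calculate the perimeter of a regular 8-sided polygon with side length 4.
Perimeter = number of sides * side length
Perimeter = 8 * 4
Perimeter = 32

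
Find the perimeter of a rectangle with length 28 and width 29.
Perimeter = 2 * (length + width)
Perimeter = 2 * (28 + 29)
Perimeter = 2 * 57
Perimeter = 114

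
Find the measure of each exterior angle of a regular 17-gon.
Exterior angle of a regular n-gon = 360/n
Exterior angle = 360/17
Exterior angle = 21.18 degrees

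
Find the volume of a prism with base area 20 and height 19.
Volume = base area * height
Volume = 20 * 19
Volume = 380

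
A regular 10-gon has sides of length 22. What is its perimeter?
Perimeter = number of sides * side length
Perimeter = 10 * 22
Perimeter = 220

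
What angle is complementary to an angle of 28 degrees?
Complementary angles sum to 90 degrees.
Other angle = 90 - 28
Other angle = 62 degrees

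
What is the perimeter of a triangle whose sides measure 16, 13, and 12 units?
Perimeter = sum of all sides
Perimeter = 16 + 13 + 12
Perimeter = 41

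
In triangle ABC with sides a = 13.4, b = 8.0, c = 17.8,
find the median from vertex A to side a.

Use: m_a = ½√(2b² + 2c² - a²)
m_a = ½√(2·8.0² + 2·17.8² - 13.4²)
m_a = ½√(128 + 633.68 - 179.56) = ½√582.12 = 12.06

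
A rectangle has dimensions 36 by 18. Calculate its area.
Area = length * width
Area = 36 * 18
Area = 648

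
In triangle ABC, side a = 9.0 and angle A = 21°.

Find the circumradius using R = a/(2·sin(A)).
R = a/(2·sin(A)) = 9.0/(2·sin(21°))
R = 9.0/(2·0.358368) = 9.0/0.716736 = 12.56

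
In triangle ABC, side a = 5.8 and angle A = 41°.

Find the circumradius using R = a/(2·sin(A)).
R = a/(2·sin(A)) = 5.8/(2·sin(41°))
R = 5.8/(2·0.656059) = 5.8/1.312118 = 4.42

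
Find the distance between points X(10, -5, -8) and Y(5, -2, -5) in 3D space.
d = √[(-5)² + (3)² + (3)²] = √43 = 6.557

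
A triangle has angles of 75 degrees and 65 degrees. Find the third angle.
Sum of angles in a triangle = 180 degrees
Third angle = 180 - 75 - 65
Third angle = 40 degrees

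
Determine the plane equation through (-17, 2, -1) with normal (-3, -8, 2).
d = n·P = (-3)(-17) + (-8)(2) + (2)(-1) = 33
Plane: -3x - 8y + 2z = 33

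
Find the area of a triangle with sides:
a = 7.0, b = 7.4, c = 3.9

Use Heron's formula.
s = (a+b+c)/2 = (7.0+7.4+3.9)/2 = 9.15
A = √(s(s-a)(s-b)(s-c)) = √(9.15·2.15·1.75·5.25)
A = √180.741 = 13.44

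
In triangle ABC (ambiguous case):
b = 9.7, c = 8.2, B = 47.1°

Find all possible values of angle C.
sin(C)/c = sin(B)/b  →  sin(C) = c·sin(B)/b = 8.2·sin(47.1°)/9.7 = 0.619263
C₁ = arcsin(0.619263) = 38.26°,  C₂ = 180° - C₁ = 141.74°
Check C₂: A = 180° - 47.1° - 141.74° = -8.84° ≤ 0, rejected
C = 38.26° (one solution)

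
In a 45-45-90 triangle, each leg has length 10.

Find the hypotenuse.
Hypotenuse = 10√2 = 14.14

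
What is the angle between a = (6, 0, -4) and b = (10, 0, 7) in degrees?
a·b = 32, |a|² = 52, |b|² = 149
cos θ = 32/√7748 ≈ 0.3635
θ ≈ 68.68°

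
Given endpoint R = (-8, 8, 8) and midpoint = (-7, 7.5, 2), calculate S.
S = (2×(-7) - (-8), 2×7.5 - 8, 2×2 - 8) = (-6, 7, -4)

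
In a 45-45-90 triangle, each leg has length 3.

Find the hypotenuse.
Hypotenuse = 3√2 = 4.243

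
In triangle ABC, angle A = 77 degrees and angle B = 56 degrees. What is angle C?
Sum of angles in a triangle = 180 degrees
Third angle = 180 - 77 - 56
Third angle = 47 degrees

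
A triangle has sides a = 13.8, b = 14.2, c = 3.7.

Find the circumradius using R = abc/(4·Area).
s = (a+b+c)/2 = 15.85
Area = √(s(s-a)(s-b)(s-c)) = √(15.85·2.05·1.65·12.15) = 25.5224
R = abc/(4·Area) = (13.8·14.2·3.7)/(4·25.5224) = 725.052/102.0896 = 7.102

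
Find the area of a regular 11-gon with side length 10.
For a regular 11-gon with side length s = 10:
Apothem a = s / (2*tan(pi/11)) = 10 / (2*tan(pi/11)) ≈ 17.0284
Perimeter P = 11 * 10 = 110
Area = (1/2) * P * a = (1/2) * 110 * 17.0284 = 936.56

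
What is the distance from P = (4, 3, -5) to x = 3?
d = |1(4) + 0(3) + 0(-5) - (3)| / √(1² + 0² + 0²) = 1/√1 = 1.0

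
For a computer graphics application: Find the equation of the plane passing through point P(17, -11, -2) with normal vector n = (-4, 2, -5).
d = n·P = (-4)(17) + (2)(-11) + (-5)(-2) = -80
Plane: -4x + 2y - 5z = -80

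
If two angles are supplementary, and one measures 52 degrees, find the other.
Supplementary angles sum to 180 degrees.
Other angle = 180 - 52
Other angle = 128 degrees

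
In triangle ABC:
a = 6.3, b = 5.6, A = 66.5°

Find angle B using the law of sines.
sin(B)/b = sin(A)/a
sin(B) = b·sin(A)/a = 5.6·sin(66.5°)/6.3 = 0.815165
B = arcsin(0.815165) = 54.6°  (b ≤ a, so B ≤ A and the acute solution is unique)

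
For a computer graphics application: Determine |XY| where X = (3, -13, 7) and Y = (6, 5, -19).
d = √[(3)² + (18)² + (-26)²] = √1009 = 31.76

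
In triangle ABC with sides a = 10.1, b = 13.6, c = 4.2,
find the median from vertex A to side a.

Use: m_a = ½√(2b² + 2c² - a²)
m_a = ½√(2·13.6² + 2·4.2² - 10.1²)
m_a = ½√(369.92 + 35.28 - 102.01) = ½√303.19 = 8.706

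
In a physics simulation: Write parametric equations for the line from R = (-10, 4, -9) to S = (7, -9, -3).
Direction vector d = S - R = (17, -13, 6)
x = -10 + 17t, y = 4 - 13t, z = -9 + 6t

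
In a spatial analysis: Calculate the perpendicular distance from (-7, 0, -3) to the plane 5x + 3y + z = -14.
d = |5(-7) + 3(0) + 1(-3) - (-14)| / √(5² + 3² + 1²) = 24/√35 = 4.057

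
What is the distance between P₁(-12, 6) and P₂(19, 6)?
Using the distance formula: d = sqrt((x₂-x₁)² + (y₂-y₁)²)
dx = 19 - (-12) = 31
dy = 6 - 6 = 0
d = sqrt(31² + 0²) = sqrt(961 + 0) = sqrt(961) = 31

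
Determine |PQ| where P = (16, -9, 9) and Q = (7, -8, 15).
d = √[(-9)² + (1)² + (6)²] = √118 = 10.86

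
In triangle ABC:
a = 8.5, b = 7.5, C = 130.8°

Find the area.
Using A = ½ab·sin(C):
A = ½·8.5·7.5·sin(130.8°) = ½·63.75·0.756995 = 24.13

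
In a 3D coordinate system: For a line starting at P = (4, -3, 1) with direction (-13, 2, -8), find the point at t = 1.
P(1) = (4 + (-13)(1), -3 + 2(1), 1 + (-8)(1)) = (-9, -1, -7)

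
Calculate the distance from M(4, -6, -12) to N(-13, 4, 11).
d = √[(-17)² + (10)² + (23)²] = √918 = 30.3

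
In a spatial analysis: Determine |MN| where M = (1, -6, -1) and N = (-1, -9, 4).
d = √[(-2)² + (-3)² + (5)²] = √38 = 6.164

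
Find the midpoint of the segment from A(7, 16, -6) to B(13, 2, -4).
Midpoint = ((7+13)/2, (16+2)/2, (-6-4)/2) = (10, 9, -5)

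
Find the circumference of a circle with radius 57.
Circumference = 2 * pi * r
Circumference = 2 * pi * 57
Circumference = 358.14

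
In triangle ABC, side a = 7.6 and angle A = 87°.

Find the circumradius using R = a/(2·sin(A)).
R = a/(2·sin(A)) = 7.6/(2·sin(87°))
R = 7.6/(2·0.998630) = 7.6/1.997259 = 3.805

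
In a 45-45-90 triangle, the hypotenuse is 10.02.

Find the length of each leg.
In a 45-45-90 triangle, hypotenuse = leg·√2  →  leg = hypotenuse/√2
leg = 10.02/√2 = 7.085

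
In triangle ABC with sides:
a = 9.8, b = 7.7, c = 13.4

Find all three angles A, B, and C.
By the law of cosines:
cos(A) = (b² + c² - a²)/(2bc) = 0.692043  →  A = 46.21°
cos(B) = (a² + c² - b²)/(2ac) = 0.823599  →  B = 34.55°
cos(C) = (a² + b² - c²)/(2ab) = -0.160549  →  C = 99.24°
Check: A + B + C = 180.0° ✓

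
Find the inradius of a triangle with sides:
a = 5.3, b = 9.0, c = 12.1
s = (a+b+c)/2 = (5.3+9.0+12.1)/2 = 13.2
Area = √(s(s-a)(s-b)(s-c)) = √(13.2·7.9·4.2·1.1) = 21.9493
r = Area/s = 21.9493/13.2 = 1.663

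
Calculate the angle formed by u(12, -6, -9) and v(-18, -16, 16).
u·v = -264, |u|² = 261, |v|² = 836
cos θ = -264/√218196 ≈ -0.5652
θ ≈ 124.4°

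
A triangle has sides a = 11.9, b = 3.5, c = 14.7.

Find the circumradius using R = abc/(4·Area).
s = (a+b+c)/2 = 15.05
Area = √(s(s-a)(s-b)(s-c)) = √(15.05·3.15·11.55·0.35) = 13.8436
R = abc/(4·Area) = (11.9·3.5·14.7)/(4·13.8436) = 612.255/55.3744 = 11.06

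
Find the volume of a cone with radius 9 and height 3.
Volume = (1/3) * pi * r² * h
Volume = (1/3) * pi * 9² * 3
Volume = (1/3) * pi * 81 * 3
Volume = (1/3) * pi * 243
Volume = 254.47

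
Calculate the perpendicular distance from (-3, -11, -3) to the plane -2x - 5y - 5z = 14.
d = |(-2)(-3) + (-5)(-11) + (-5)(-3) - (14)| / √((-2)² + (-5)² + (-5)²) = 62/√54 = 8.437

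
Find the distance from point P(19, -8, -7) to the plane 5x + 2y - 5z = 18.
d = |5(19) + 2(-8) + (-5)(-7) - (18)| / √(5² + 2² + (-5)²) = 96/√54 = 13.06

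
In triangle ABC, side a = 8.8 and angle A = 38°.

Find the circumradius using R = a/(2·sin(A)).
R = a/(2·sin(A)) = 8.8/(2·sin(38°))
R = 8.8/(2·0.615661) = 8.8/1.231323 = 7.147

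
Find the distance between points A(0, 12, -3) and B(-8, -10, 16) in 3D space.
d = √[(-8)² + (-22)² + (19)²] = √909 = 30.15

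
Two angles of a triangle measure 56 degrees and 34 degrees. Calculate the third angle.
Sum of angles in a triangle = 180 degrees
Third angle = 180 - 56 - 34
Third angle = 90 degrees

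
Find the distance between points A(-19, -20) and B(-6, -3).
Using the distance formula: d = sqrt((x₂-x₁)² + (y₂-y₁)²)
dx = (-6) - (-19) = 13
dy = (-3) - (-20) = 17
d = sqrt(13² + 17²) = sqrt(169 + 289) = sqrt(458) = 21.40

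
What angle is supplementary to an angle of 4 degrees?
Supplementary angles sum to 180 degrees.
Other angle = 180 - 4
Other angle = 176 degrees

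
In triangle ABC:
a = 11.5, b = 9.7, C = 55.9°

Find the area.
Using A = ½ab·sin(C):
A = ½·11.5·9.7·sin(55.9°) = ½·111.55·0.828060 = 46.19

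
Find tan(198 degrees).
tan(198 degrees) = 0.3249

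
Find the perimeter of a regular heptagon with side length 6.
Perimeter = number of sides * side length
Perimeter = 7 * 6
Perimeter = 42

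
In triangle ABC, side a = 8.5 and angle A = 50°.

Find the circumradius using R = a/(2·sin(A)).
R = a/(2·sin(A)) = 8.5/(2·sin(50°))
R = 8.5/(2·0.766044) = 8.5/1.532089 = 5.548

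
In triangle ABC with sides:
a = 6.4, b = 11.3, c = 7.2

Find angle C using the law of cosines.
cos(C) = (a² + b² - c²)/(2ab)
cos(C) = (6.4² + 11.3² - 7.2²)/(2·6.4·11.3) = 116.81/144.64 = 0.807591
C = arccos(0.807591) = 36.14°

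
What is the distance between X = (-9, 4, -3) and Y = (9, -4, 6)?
d = √[(18)² + (-8)² + (9)²] = √469 = 21.66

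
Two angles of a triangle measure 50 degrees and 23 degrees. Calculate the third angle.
Sum of angles in a triangle = 180 degrees
Third angle = 180 - 50 - 23
Third angle = 107 degrees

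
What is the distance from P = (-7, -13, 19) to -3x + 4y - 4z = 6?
d = |(-3)(-7) + 4(-13) + (-4)(19) - (6)| / √((-3)² + 4² + (-4)²) = 113/√41 = 17.65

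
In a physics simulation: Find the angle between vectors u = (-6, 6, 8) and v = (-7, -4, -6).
u·v = -30, |u|² = 136, |v|² = 101
cos θ = -30/√13736 ≈ -0.256
θ ≈ 104.8°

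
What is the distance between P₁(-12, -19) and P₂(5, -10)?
Using the distance formula: d = sqrt((x₂-x₁)² + (y₂-y₁)²)
dx = 5 - (-12) = 17
dy = (-10) - (-19) = 9
d = sqrt(17² + 9²) = sqrt(289 + 81) = sqrt(370) = 19.24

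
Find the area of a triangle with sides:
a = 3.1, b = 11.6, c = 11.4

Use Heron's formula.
s = (a+b+c)/2 = (3.1+11.6+11.4)/2 = 13.05
A = √(s(s-a)(s-b)(s-c)) = √(13.05·9.95·1.45·1.65)
A = √310.66 = 17.63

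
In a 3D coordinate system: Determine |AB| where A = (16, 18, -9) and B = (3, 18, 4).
d = √[(-13)² + (0)² + (13)²] = √338 = 18.38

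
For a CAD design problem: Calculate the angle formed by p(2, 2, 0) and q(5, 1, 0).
p·q = 12, |p|² = 8, |q|² = 26
cos θ = 12/√208 ≈ 0.8321
θ ≈ 33.69°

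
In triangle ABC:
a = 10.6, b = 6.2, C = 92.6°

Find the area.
Using A = ½ab·sin(C):
A = ½·10.6·6.2·sin(92.6°) = ½·65.72·0.998971 = 32.83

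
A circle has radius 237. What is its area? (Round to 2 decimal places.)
Area = pi * r²
Area = pi * 237²
Area = pi * 56169
Area = 176460.12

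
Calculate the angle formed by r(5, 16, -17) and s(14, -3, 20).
r·s = -318, |r|² = 570, |s|² = 605
cos θ = -318/√344850 ≈ -0.5415
θ ≈ 122.8°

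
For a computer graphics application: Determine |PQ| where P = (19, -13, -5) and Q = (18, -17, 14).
d = √[(-1)² + (-4)² + (19)²] = √378 = 19.44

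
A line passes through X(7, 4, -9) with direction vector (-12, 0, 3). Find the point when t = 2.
P(2) = (7 + (-12)(2), 4 + 0(2), -9 + 3(2)) = (-17, 4, -3)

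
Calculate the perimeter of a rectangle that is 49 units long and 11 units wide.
Perimeter = 2 * (length + width)
Perimeter = 2 * (49 + 11)
Perimeter = 2 * 60
Perimeter = 120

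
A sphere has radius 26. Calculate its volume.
Volume = (4/3) * pi * r³
Volume = (4/3) * pi * 26³
Volume = (4/3) * pi * 17576
Volume = 73622.18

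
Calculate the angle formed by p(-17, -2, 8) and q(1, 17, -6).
p·q = -99, |p|² = 357, |q|² = 326
cos θ = -99/√116382 ≈ -0.2902
θ ≈ 106.9°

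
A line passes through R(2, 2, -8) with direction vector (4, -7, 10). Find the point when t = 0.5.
P(0.5) = (2 + 4(0.5), 2 + (-7)(0.5), -8 + 10(0.5)) = (4, -1.5, -3)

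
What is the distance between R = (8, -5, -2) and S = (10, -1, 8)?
d = √[(2)² + (4)² + (10)²] = √120 = 10.95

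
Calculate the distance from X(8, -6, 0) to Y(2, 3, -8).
d = √[(-6)² + (9)² + (-8)²] = √181 = 13.45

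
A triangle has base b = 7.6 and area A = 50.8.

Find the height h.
A = ½bh  →  h = 2A/b
h = 2·50.8/7.6 = 13.37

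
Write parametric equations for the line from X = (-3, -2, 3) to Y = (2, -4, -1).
Direction vector d = Y - X = (5, -2, -4)
x = -3 + 5t, y = -2 - 2t, z = 3 - 4t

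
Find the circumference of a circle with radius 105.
Circumference = 2 * pi * r
Circumference = 2 * pi * 105
Circumference = 659.73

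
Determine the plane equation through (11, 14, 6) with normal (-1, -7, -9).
d = n·P = (-1)(11) + (-7)(14) + (-9)(6) = -163
Plane: -x - 7y - 9z = -163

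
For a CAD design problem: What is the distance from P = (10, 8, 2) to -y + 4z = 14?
d = |0(10) + (-1)(8) + 4(2) - (14)| / √(0² + (-1)² + 4²) = 14/√17 = 3.395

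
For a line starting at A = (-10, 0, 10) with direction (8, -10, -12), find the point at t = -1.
P(-1) = (-10 + 8(-1), 0 + (-10)(-1), 10 + (-12)(-1)) = (-18, 10, 22)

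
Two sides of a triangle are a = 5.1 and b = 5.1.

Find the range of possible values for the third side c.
By the triangle inequality: |a - b| < c < a + b
|5.1 - 5.1| < c < 5.1 + 5.1
0 < c < 10.2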